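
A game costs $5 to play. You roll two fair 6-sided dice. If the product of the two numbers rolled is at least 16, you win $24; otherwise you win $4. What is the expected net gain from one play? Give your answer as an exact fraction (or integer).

46/9 dollars

E[payout] = (25/36)·4 + (11/36)·24 = 91/9
Expected profit = 91/9 − 5 = 46/9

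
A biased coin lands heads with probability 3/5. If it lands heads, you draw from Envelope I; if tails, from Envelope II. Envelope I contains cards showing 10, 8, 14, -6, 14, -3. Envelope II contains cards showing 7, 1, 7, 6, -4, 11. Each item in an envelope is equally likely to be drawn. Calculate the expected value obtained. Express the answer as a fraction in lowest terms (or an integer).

E[X | Envelope I] = (10 + 8 + 14 − 6 + 14 − 3)/6 = 37/6
E[X | Envelope II] = (7 + 1 + 7 + 6 − 4 + 11)/6 = 14/3
E[X] = (3/5)·37/6 + (2/5)·14/3 = 167/30

167/30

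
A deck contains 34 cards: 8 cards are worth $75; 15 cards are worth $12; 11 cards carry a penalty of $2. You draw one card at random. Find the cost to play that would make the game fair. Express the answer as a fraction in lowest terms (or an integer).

379/17 dollars

E[payout] = (8/34)·75 + (15/34)·12 + (11/34)·(-2) = 379/17
Fair fee = E[payout] = 379/17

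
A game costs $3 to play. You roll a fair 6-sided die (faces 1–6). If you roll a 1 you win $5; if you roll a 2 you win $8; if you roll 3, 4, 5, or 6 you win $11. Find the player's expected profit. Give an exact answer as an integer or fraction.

13/2 dollars

E[payout] = (1/6)·5 + (1/6)·8 + (2/3)·11 = 19/2
Expected profit = 19/2 − 3 = 13/2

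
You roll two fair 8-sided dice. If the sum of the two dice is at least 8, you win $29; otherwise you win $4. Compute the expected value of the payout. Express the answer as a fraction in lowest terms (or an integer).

E[payout] = (21/64)·4 + (43/64)·29 = 1331/64

1331/64 dollars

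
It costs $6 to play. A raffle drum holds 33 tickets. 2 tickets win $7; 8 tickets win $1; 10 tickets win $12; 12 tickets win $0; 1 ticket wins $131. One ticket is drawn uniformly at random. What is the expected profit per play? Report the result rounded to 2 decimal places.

E[payout] = (2/33)·7 + (8/33)·1 + (10/33)·12 + (12/33)·0 + (1/33)·131 = 91/11
Expected profit = 91/11 − 6 = 25/11 ≈ $2.27

$2.27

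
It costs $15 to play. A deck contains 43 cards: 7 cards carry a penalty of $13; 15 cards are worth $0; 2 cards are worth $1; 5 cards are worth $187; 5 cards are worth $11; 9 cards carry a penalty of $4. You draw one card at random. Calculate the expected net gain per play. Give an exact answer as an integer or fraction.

220/43 dollars

E[payout] = (7/43)·(-13) + (15/43)·0 + (2/43)·1 + (5/43)·187 + (5/43)·11 + (9/43)·(-4) = 865/43
Expected profit = 865/43 − 15 = 220/43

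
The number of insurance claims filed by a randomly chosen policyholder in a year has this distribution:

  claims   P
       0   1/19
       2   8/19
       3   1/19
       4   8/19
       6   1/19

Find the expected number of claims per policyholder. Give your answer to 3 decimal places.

3.000

E[X] = (1/19)·0 + (8/19)·2 + (1/19)·3 + (8/19)·4 + (1/19)·6
     = 3 ≈ 3.000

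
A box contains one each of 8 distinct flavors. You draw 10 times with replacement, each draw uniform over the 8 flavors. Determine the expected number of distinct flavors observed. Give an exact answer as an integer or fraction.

791266575/134217728

Let Xⱼ=1 if type j appears at least once. P(Xⱼ=1) = 1 − ((8−1)/8)^10 = 791266575/1073741824.
E[#distinct] = 8·791266575/1073741824 = 791266575/134217728.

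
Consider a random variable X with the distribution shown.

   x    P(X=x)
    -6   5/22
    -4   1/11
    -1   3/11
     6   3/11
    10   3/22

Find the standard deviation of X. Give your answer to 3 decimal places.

E[X] = 1, E[X²] = 367/11
Var(X) = E[X²] − (E[X])² = 367/11 − 1 = 356/11
SD(X) = √(356/11) ≈ 5.689

5.689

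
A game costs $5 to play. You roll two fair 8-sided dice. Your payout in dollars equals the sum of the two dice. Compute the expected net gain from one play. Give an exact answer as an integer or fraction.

$4

Distribution of the sum of the two dice: 2 w.p. 1/64, 3 w.p. 1/32, 4 w.p. 3/64, 5 w.p. 1/16, 6 w.p. 5/64, 7 w.p. 3/32, …
E[payout] = (1/64)·2 + (1/32)·3 + (3/64)·4 + (1/16)·5 + (5/64)·6 + (3/32)·7 + (7/64)·8 + (1/8)·9 + (7/64)·10 + (3/32)·11 + (5/64)·12 + (1/16)·13 + (3/64)·14 + (1/32)·15 + (1/64)·16 = 9
Expected profit = 9 − 5 = 4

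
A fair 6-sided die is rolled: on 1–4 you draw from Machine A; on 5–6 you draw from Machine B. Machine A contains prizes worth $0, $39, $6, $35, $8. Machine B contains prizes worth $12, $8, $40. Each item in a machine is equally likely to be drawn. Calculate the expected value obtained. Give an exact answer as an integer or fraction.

E[X | Machine A] = (0 + 39 + 6 + 35 + 8)/5 = 88/5
E[X | Machine B] = (12 + 8 + 40)/3 = 20
E[X] = (2/3)·88/5 + (1/3)·20 = 92/5

92/5 dollars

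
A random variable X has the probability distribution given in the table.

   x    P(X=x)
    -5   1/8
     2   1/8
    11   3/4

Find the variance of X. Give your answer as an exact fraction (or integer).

E[X] = (1/8)·(-5) + (1/8)·2 + (3/4)·11 = 63/8
E[X²] = (1/8)·25 + (1/8)·4 + (3/4)·121 = 755/8
Var(X) = 755/8 − (63/8)² = 2071/64

2071/64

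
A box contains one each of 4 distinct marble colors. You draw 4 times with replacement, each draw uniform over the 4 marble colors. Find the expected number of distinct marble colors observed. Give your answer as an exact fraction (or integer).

175/64

Let Xⱼ=1 if type j appears at least once. P(Xⱼ=1) = 1 − ((4−1)/4)^4 = 175/256.
E[#distinct] = 4·175/256 = 175/64.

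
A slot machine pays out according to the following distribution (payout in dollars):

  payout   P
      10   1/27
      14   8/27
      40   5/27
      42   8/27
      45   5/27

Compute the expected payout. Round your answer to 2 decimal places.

$32.70

E[X] = (1/27)·10 + (8/27)·14 + (5/27)·40 + (8/27)·42 + (5/27)·45
     = 883/27 ≈ 32.70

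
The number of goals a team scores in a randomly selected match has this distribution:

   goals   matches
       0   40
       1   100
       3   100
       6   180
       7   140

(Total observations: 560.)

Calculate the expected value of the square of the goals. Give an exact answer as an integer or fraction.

Total = 560, so P(goals=0) = 40/560, etc.
E[X²] = (1/14)·0 + (5/28)·1 + (5/28)·9 + (9/28)·36 + (1/4)·49
     = 717/28

717/28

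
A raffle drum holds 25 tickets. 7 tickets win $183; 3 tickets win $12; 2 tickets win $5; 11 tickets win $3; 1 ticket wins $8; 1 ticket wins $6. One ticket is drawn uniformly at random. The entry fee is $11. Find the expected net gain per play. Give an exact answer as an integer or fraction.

1099/25 dollars

E[payout] = (7/25)·183 + (3/25)·12 + (2/25)·5 + (11/25)·3 + (1/25)·8 + (1/25)·6 = 1374/25
Expected profit = 1374/25 − 11 = 1099/25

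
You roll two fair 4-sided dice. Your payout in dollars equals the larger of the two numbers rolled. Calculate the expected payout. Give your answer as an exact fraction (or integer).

Distribution of the larger of the two numbers rolled: 1 w.p. 1/16, 2 w.p. 3/16, 3 w.p. 5/16, 4 w.p. 7/16
E[payout] = (1/16)·1 + (3/16)·2 + (5/16)·3 + (7/16)·4 = 25/8

25/8 dollars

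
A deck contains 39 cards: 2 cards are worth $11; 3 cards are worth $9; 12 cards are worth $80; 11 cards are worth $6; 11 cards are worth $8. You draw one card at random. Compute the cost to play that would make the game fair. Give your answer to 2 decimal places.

$29.82

E[payout] = (2/39)·11 + (3/39)·9 + (12/39)·80 + (11/39)·6 + (11/39)·8 = 1163/39
Fair fee = E[payout] = 1163/39 ≈ $29.82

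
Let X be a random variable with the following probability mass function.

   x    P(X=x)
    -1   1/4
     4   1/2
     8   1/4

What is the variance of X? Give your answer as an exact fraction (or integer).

E[X] = (1/4)·(-1) + (1/2)·4 + (1/4)·8 = 15/4
E[X²] = (1/4)·1 + (1/2)·16 + (1/4)·64 = 97/4
Var(X) = 97/4 − (15/4)² = 163/16

163/16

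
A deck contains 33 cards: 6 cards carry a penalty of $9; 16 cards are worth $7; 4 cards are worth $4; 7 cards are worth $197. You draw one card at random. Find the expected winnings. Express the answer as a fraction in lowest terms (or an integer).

1453/33 dollars

E[payout] = (6/33)·(-9) + (16/33)·7 + (4/33)·4 + (7/33)·197 = 1453/33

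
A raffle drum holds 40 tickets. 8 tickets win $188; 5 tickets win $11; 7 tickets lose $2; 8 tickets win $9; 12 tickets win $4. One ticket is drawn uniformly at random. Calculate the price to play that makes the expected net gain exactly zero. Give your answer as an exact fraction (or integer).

333/8 dollars

E[payout] = (8/40)·188 + (5/40)·11 + (7/40)·(-2) + (8/40)·9 + (12/40)·4 = 333/8
Fair fee = E[payout] = 333/8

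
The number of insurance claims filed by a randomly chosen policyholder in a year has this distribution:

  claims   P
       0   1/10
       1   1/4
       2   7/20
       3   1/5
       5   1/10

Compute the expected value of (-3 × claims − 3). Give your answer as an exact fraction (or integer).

-183/20

E[-3x-3] = (1/10)·(-3) + (1/4)·(-6) + (7/20)·(-9) + (1/5)·(-12) + (1/10)·(-18)
     = -183/20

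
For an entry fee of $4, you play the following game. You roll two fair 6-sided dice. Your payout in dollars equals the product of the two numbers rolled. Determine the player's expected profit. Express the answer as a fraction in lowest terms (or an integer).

Distribution of the product of the two numbers rolled: 1 w.p. 1/36, 2 w.p. 1/18, 3 w.p. 1/18, 4 w.p. 1/12, 5 w.p. 1/18, 6 w.p. 1/9, …
E[payout] = (1/36)·1 + (1/18)·2 + (1/18)·3 + (1/12)·4 + (1/18)·5 + (1/9)·6 + (1/18)·8 + (1/36)·9 + (1/18)·10 + (1/9)·12 + (1/18)·15 + (1/36)·16 + (1/18)·18 + (1/18)·20 + (1/18)·24 + (1/36)·25 + (1/18)·30 + (1/36)·36 = 49/4
Expected profit = 49/4 − 4 = 33/4

33/4 dollars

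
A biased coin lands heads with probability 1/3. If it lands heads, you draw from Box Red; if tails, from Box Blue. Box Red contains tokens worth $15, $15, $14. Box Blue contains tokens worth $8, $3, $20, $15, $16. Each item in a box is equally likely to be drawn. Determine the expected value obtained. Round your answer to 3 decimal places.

E[X | Box Red] = (15 + 15 + 14)/3 = 44/3
E[X | Box Blue] = (8 + 3 + 20 + 15 + 16)/5 = 62/5
E[X] = (1/3)·44/3 + (2/3)·62/5 = 592/45 ≈ 13.156

$13.156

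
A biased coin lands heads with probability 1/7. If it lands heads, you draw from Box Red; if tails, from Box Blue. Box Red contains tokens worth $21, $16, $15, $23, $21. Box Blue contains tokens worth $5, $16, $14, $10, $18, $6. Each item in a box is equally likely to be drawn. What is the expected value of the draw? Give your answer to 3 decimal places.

E[X | Box Red] = (21 + 16 + 15 + 23 + 21)/5 = 96/5
E[X | Box Blue] = (5 + 16 + 14 + 10 + 18 + 6)/6 = 23/2
E[X] = (1/7)·96/5 + (6/7)·23/2 = 63/5 ≈ 12.600

$12.600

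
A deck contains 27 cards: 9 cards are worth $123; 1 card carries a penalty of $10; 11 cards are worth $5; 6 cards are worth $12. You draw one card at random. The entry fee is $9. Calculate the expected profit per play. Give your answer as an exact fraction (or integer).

E[payout] = (9/27)·123 + (1/27)·(-10) + (11/27)·5 + (6/27)·12 = 136/3
Expected profit = 136/3 − 9 = 109/3

109/3 dollars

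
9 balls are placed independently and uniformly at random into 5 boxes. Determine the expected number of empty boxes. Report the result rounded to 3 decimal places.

0.671

Let Xⱼ=1 if box j is empty. P(Xⱼ=1) = ((5-1)/5)^9 = 262144/1953125.
By linearity, E[#empty] = 5·262144/1953125 = 262144/390625.
≈ 0.671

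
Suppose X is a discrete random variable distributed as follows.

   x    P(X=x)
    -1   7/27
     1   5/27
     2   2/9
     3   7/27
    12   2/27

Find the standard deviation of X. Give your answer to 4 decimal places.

E[X] = 55/27, E[X²] = 43/3
Var(X) = E[X²] − (E[X])² = 43/3 − 3025/729 = 7424/729
SD(X) = √(7424/729) ≈ 3.1912

3.1912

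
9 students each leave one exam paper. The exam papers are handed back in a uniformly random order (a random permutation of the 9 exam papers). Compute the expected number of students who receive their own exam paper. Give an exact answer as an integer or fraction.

Let Xᵢ = 1 if person i gets their own exam paper. For each i, P(Xᵢ=1) = 1/9.
By linearity of expectation, E[X₁+…+X_9] = 9·(1/9) = 1.

1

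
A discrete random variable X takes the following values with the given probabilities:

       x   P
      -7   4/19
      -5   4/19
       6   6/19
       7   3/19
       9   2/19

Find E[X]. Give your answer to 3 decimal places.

E[X] = (4/19)·(-7) + (4/19)·(-5) + (6/19)·6 + (3/19)·7 + (2/19)·9
     = 27/19 ≈ 1.421

1.421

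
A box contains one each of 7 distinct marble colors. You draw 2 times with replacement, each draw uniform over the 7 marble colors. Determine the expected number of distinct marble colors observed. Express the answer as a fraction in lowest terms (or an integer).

Let Xⱼ=1 if type j appears at least once. P(Xⱼ=1) = 1 − ((7−1)/7)^2 = 13/49.
E[#distinct] = 7·13/49 = 13/7.

13/7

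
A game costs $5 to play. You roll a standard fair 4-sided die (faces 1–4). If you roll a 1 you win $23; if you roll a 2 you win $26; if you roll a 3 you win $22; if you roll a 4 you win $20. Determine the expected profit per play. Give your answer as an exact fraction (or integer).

71/4 dollars

E[payout] = (1/4)·20 + (1/4)·22 + (1/4)·23 + (1/4)·26 = 91/4
Expected profit = 91/4 − 5 = 71/4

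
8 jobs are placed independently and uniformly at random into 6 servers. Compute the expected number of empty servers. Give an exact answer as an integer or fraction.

390625/279936

Let Xⱼ=1 if server j is empty. P(Xⱼ=1) = ((6-1)/6)^8 = 390625/1679616.
By linearity, E[#empty] = 6·390625/1679616 = 390625/279936.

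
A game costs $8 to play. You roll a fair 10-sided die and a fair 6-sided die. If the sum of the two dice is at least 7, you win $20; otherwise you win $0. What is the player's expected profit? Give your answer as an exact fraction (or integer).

$7

E[payout] = (1/4)·0 + (3/4)·20 = 15
Expected profit = 15 − 8 = 7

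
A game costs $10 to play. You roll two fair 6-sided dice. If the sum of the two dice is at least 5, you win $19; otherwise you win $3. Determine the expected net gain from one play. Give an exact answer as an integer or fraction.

19/3 dollars

E[payout] = (1/6)·3 + (5/6)·19 = 49/3
Expected profit = 49/3 − 10 = 19/3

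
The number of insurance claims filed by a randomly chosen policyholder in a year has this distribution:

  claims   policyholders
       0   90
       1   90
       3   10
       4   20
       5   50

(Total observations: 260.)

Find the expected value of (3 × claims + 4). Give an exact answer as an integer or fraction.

239/26

Total = 260, so P(claims=0) = 90/260, etc.
E[3x+4] = (9/26)·4 + (9/26)·7 + (1/26)·13 + (1/13)·16 + (5/26)·19
     = 239/26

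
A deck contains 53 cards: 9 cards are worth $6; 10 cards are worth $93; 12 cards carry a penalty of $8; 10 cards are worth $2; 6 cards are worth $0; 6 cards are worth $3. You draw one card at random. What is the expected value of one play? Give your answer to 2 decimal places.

$17.47

E[payout] = (9/53)·6 + (10/53)·93 + (12/53)·(-8) + (10/53)·2 + (6/53)·0 + (6/53)·3 = 926/53
≈ $17.47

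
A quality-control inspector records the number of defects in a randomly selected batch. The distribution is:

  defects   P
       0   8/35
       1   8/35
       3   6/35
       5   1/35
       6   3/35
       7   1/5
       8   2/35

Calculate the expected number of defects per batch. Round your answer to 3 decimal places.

E[X] = (8/35)·0 + (8/35)·1 + (6/35)·3 + (1/35)·5 + (3/35)·6 + (1/5)·7 + (2/35)·8
     = 114/35 ≈ 3.257

3.257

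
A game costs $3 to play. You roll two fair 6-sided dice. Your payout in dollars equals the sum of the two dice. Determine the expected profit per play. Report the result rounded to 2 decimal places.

$4.00

Distribution of the sum of the two dice: 2 w.p. 1/36, 3 w.p. 1/18, 4 w.p. 1/12, 5 w.p. 1/9, 6 w.p. 5/36, 7 w.p. 1/6, …
E[payout] = (1/36)·2 + (1/18)·3 + (1/12)·4 + (1/9)·5 + (5/36)·6 + (1/6)·7 + (5/36)·8 + (1/9)·9 + (1/12)·10 + (1/18)·11 + (1/36)·12 = 7
Expected profit = 7 − 3 = 4 ≈ $4.00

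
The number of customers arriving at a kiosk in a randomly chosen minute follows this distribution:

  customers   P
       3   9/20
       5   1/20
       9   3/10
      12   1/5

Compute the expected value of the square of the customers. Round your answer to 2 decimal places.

E[X²] = (9/20)·9 + (1/20)·25 + (3/10)·81 + (1/5)·144
     = 292/5 ≈ 58.40

58.40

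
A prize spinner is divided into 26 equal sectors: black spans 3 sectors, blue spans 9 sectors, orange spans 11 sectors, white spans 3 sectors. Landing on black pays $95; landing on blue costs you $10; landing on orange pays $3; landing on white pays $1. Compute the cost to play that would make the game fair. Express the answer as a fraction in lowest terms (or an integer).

231/26 dollars

E[payout] = (3/26)·95 + (9/26)·(-10) + (11/26)·3 + (3/26)·1 = 231/26
Fair fee = E[payout] = 231/26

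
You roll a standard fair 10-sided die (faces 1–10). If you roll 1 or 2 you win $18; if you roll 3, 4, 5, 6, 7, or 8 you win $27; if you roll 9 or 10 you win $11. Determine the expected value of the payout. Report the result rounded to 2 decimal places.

$22.00

E[payout] = (1/5)·11 + (1/5)·18 + (3/5)·27 = 22
≈ $22.00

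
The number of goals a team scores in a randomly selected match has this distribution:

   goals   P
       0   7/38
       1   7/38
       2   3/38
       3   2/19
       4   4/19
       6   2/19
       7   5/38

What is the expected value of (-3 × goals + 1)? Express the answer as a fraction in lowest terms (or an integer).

E[-3x+1] = (7/38)·1 + (7/38)·(-2) + (3/38)·(-5) + (2/19)·(-8) + (4/19)·(-11) + (2/19)·(-17) + (5/38)·(-20)
     = -155/19

-155/19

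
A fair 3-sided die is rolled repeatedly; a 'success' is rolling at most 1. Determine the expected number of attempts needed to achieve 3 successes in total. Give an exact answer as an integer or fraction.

By linearity (sum of 3 independent geometric waits), E[trials] = 3/p = 3/(1/3) = 9.

9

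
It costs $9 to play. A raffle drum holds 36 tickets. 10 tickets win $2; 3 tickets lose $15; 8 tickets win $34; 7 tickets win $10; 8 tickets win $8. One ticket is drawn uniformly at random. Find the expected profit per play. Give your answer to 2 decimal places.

E[payout] = (10/36)·2 + (3/36)·(-15) + (8/36)·34 + (7/36)·10 + (8/36)·8 = 127/12
Expected profit = 127/12 − 9 = 19/12 ≈ $1.58

$1.58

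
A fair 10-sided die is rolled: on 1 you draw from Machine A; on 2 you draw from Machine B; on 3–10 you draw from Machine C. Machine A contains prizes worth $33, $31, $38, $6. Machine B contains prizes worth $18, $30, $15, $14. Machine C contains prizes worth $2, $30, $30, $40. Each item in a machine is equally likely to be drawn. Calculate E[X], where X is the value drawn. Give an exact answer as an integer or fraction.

1001/40 dollars

E[X | Machine A] = (33 + 31 + 38 + 6)/4 = 27
E[X | Machine B] = (18 + 30 + 15 + 14)/4 = 77/4
E[X | Machine C] = (2 + 30 + 30 + 40)/4 = 51/2
E[X] = (1/10)·27 + (1/10)·77/4 + (4/5)·51/2 = 1001/40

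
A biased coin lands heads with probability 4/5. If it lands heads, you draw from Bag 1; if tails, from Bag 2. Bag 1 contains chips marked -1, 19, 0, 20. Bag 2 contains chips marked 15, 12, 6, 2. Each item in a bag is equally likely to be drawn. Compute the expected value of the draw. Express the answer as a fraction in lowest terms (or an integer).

187/20

E[X | Bag 1] = (-1 + 19 + 0 + 20)/4 = 19/2
E[X | Bag 2] = (15 + 12 + 6 + 2)/4 = 35/4
E[X] = (4/5)·19/2 + (1/5)·35/4 = 187/20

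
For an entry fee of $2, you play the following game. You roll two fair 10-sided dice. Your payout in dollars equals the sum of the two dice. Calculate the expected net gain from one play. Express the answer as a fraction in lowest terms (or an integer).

$9

Distribution of the sum of the two dice: 2 w.p. 1/100, 3 w.p. 1/50, 4 w.p. 3/100, 5 w.p. 1/25, 6 w.p. 1/20, 7 w.p. 3/50, …
E[payout] = (1/100)·2 + (1/50)·3 + (3/100)·4 + (1/25)·5 + (1/20)·6 + (3/50)·7 + (7/100)·8 + (2/25)·9 + (9/100)·10 + (1/10)·11 + (9/100)·12 + (2/25)·13 + (7/100)·14 + (3/50)·15 + (1/20)·16 + (1/25)·17 + (3/100)·18 + (1/50)·19 + (1/100)·20 = 11
Expected profit = 11 − 2 = 9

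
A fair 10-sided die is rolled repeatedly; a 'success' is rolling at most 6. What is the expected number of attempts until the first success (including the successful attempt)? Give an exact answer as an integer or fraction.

For a geometric distribution, E[trials] = 1/p = 1/(3/5) = 5/3.

5/3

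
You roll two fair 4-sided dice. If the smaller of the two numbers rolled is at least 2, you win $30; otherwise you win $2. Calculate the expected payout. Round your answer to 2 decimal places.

$17.75

E[payout] = (7/16)·2 + (9/16)·30 = 71/4
≈ $17.75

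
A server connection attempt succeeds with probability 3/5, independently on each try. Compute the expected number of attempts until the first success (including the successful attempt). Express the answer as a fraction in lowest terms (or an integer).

5/3

For a geometric distribution, E[trials] = 1/p = 1/(3/5) = 5/3.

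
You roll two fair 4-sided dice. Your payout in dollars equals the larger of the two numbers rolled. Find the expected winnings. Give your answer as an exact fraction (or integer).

Distribution of the larger of the two numbers rolled: 1 w.p. 1/16, 2 w.p. 3/16, 3 w.p. 5/16, 4 w.p. 7/16
E[payout] = (1/16)·1 + (3/16)·2 + (5/16)·3 + (7/16)·4 = 25/8

25/8 dollars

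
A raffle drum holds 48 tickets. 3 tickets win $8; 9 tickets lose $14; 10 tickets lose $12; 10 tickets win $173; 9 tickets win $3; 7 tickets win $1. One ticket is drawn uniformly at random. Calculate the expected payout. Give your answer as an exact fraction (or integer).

257/8 dollars

E[payout] = (3/48)·8 + (9/48)·(-14) + (10/48)·(-12) + (10/48)·173 + (9/48)·3 + (7/48)·1 = 257/8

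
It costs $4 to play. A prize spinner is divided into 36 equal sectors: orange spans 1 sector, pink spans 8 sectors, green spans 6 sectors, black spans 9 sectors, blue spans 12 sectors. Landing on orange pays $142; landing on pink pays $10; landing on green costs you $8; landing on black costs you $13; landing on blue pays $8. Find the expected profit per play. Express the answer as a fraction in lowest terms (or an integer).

1/4 dollars

E[payout] = (1/36)·142 + (8/36)·10 + (6/36)·(-8) + (9/36)·(-13) + (12/36)·8 = 17/4
Expected profit = 17/4 − 4 = 1/4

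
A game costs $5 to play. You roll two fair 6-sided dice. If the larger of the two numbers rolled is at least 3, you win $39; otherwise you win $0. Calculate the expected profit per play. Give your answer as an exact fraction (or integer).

89/3 dollars

E[payout] = (1/9)·0 + (8/9)·39 = 104/3
Expected profit = 104/3 − 5 = 89/3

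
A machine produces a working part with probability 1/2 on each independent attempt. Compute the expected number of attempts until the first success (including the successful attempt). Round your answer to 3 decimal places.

2.000

For a geometric distribution, E[trials] = 1/p = 1/(1/2) = 2.
≈ 2.000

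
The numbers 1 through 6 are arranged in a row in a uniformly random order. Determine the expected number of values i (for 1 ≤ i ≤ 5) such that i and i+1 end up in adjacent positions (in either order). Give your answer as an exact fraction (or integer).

For each i ∈ {1,…,5}, let Xᵢ = 1 if i and i+1 are adjacent. P(Xᵢ=1) = 2·(6−1)!/6! = 2/6.
By linearity, E[ΣXᵢ] = (5)·(2/6) = 5/3.

5/3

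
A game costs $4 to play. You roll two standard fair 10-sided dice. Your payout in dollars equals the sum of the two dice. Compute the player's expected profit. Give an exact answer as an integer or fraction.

Distribution of the sum of the two dice: 2 w.p. 1/100, 3 w.p. 1/50, 4 w.p. 3/100, 5 w.p. 1/25, 6 w.p. 1/20, 7 w.p. 3/50, …
E[payout] = (1/100)·2 + (1/50)·3 + (3/100)·4 + (1/25)·5 + (1/20)·6 + (3/50)·7 + (7/100)·8 + (2/25)·9 + (9/100)·10 + (1/10)·11 + (9/100)·12 + (2/25)·13 + (7/100)·14 + (3/50)·15 + (1/20)·16 + (1/25)·17 + (3/100)·18 + (1/50)·19 + (1/100)·20 = 11
Expected profit = 11 − 4 = 7

$7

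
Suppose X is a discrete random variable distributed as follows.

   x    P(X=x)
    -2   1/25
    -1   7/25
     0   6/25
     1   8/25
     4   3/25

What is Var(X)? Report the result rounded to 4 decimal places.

E[X] = (1/25)·(-2) + (7/25)·(-1) + (6/25)·0 + (8/25)·1 + (3/25)·4 = 11/25
E[X²] = (1/25)·4 + (7/25)·1 + (6/25)·0 + (8/25)·1 + (3/25)·16 = 67/25
Var(X) = 67/25 − (11/25)² = 1554/625 ≈ 2.4864

2.4864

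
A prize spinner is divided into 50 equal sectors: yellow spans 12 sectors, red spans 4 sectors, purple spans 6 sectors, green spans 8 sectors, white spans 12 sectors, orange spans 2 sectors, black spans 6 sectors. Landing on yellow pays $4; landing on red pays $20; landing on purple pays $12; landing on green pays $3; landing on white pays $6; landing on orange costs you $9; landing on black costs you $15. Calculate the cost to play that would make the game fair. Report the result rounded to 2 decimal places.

$3.76

E[payout] = (12/50)·4 + (4/50)·20 + (6/50)·12 + (8/50)·3 + (12/50)·6 + (2/50)·(-9) + (6/50)·(-15) = 94/25
Fair fee = E[payout] = 94/25 ≈ $3.76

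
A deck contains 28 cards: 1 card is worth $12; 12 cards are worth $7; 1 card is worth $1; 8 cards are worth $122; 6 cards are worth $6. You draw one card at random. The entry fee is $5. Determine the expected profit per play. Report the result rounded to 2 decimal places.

$34.61

E[payout] = (1/28)·12 + (12/28)·7 + (1/28)·1 + (8/28)·122 + (6/28)·6 = 1109/28
Expected profit = 1109/28 − 5 = 969/28 ≈ $34.61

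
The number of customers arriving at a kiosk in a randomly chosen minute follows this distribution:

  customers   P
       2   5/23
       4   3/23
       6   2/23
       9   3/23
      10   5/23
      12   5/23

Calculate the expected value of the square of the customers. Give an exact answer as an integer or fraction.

E[X²] = (5/23)·4 + (3/23)·16 + (2/23)·36 + (3/23)·81 + (5/23)·100 + (5/23)·144
     = 1603/23

1603/23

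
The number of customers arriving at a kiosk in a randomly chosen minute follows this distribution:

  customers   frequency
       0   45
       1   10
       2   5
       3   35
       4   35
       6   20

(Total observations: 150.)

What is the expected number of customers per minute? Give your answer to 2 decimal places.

Total = 150, so P(customers=0) = 45/150, etc.
E[X] = (3/10)·0 + (1/15)·1 + (1/30)·2 + (7/30)·3 + (7/30)·4 + (2/15)·6
     = 77/30 ≈ 2.57

2.57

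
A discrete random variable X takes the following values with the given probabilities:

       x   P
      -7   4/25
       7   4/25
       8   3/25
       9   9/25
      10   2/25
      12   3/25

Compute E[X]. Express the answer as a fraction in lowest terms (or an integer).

161/25

E[X] = (4/25)·(-7) + (4/25)·7 + (3/25)·8 + (9/25)·9 + (2/25)·10 + (3/25)·12
     = 161/25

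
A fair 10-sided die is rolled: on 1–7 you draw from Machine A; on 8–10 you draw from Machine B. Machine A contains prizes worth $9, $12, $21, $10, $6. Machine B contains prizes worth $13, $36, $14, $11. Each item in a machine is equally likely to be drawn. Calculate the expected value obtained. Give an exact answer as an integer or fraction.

1367/100 dollars

E[X | Machine A] = (9 + 12 + 21 + 10 + 6)/5 = 58/5
E[X | Machine B] = (13 + 36 + 14 + 11)/4 = 37/2
E[X] = (7/10)·58/5 + (3/10)·37/2 = 1367/100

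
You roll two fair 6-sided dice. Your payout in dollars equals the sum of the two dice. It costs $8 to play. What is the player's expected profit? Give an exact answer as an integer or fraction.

Distribution of the sum of the two dice: 2 w.p. 1/36, 3 w.p. 1/18, 4 w.p. 1/12, 5 w.p. 1/9, 6 w.p. 5/36, 7 w.p. 1/6, …
E[payout] = (1/36)·2 + (1/18)·3 + (1/12)·4 + (1/9)·5 + (5/36)·6 + (1/6)·7 + (5/36)·8 + (1/9)·9 + (1/12)·10 + (1/18)·11 + (1/36)·12 = 7
Expected profit = 7 − 8 = -1

-$1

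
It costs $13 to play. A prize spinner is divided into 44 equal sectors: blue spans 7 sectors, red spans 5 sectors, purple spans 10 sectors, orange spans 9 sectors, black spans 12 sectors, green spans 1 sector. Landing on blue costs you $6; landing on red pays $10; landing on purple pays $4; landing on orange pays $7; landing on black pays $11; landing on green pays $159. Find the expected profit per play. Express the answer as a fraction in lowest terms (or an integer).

-85/22 dollars

E[payout] = (7/44)·(-6) + (5/44)·10 + (10/44)·4 + (9/44)·7 + (12/44)·11 + (1/44)·159 = 201/22
Expected profit = 201/22 − 13 = -85/22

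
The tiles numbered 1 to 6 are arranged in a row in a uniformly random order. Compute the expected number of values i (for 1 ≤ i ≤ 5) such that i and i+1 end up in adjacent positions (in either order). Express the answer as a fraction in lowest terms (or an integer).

For each i ∈ {1,…,5}, let Xᵢ = 1 if i and i+1 are adjacent. P(Xᵢ=1) = 2·(6−1)!/6! = 2/6.
By linearity, E[ΣXᵢ] = (5)·(2/6) = 5/3.

5/3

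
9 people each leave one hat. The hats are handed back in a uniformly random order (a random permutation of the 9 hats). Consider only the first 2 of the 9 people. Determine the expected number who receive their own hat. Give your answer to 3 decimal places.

Let Xᵢ = 1 if person i gets their own hat. For each i, P(Xᵢ=1) = 1/9.
By linearity of expectation, E[X₁+…+X_2] = 2·(1/9) = 2/9.
≈ 0.222

0.222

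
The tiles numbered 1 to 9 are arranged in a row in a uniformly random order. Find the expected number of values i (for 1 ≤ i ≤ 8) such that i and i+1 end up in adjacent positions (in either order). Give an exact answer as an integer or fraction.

16/9

For each i ∈ {1,…,8}, let Xᵢ = 1 if i and i+1 are adjacent. P(Xᵢ=1) = 2·(9−1)!/9! = 2/9.
By linearity, E[ΣXᵢ] = (8)·(2/9) = 16/9.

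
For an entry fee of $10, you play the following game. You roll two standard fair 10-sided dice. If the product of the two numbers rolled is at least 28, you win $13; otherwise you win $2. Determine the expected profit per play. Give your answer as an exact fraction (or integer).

E[payout] = (11/20)·2 + (9/20)·13 = 139/20
Expected profit = 139/20 − 10 = -61/20

-61/20 dollars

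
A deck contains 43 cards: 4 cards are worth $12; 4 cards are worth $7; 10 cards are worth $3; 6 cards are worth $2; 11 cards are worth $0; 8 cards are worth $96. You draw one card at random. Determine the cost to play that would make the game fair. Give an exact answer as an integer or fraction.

886/43 dollars

E[payout] = (4/43)·12 + (4/43)·7 + (10/43)·3 + (6/43)·2 + (11/43)·0 + (8/43)·96 = 886/43
Fair fee = E[payout] = 886/43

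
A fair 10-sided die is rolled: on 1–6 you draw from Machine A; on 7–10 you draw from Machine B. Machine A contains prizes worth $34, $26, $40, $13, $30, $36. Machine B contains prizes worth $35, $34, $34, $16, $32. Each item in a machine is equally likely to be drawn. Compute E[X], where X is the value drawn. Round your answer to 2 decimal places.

E[X | Machine A] = (34 + 26 + 40 + 13 + 30 + 36)/6 = 179/6
E[X | Machine B] = (35 + 34 + 34 + 16 + 32)/5 = 151/5
E[X] = (3/5)·179/6 + (2/5)·151/5 = 1499/50 ≈ 29.98

$29.98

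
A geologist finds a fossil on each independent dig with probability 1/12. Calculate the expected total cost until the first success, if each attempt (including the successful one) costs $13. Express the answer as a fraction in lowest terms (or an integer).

E[#attempts] = 1/p = 12; E[cost] = 13·12 = 156.

$156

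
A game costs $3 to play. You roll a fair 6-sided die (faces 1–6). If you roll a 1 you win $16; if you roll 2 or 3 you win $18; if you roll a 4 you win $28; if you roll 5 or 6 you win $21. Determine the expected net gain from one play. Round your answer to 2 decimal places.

E[payout] = (1/6)·16 + (1/3)·18 + (1/3)·21 + (1/6)·28 = 61/3
Expected profit = 61/3 − 3 = 52/3 ≈ $17.33

$17.33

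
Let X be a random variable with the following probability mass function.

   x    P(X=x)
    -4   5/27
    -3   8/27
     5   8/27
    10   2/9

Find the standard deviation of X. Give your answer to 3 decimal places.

5.564

E[X] = 56/27, E[X²] = 952/27
Var(X) = E[X²] − (E[X])² = 952/27 − 3136/729 = 22568/729
SD(X) = √(22568/729) ≈ 5.564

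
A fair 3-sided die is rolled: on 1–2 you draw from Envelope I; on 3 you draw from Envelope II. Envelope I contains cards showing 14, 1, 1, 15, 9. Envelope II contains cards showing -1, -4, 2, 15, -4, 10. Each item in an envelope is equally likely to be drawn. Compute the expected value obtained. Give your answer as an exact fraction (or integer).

E[X | Envelope I] = (14 + 1 + 1 + 15 + 9)/5 = 8
E[X | Envelope II] = (-1 − 4 + 2 + 15 − 4 + 10)/6 = 3
E[X] = (2/3)·8 + (1/3)·3 = 19/3

19/3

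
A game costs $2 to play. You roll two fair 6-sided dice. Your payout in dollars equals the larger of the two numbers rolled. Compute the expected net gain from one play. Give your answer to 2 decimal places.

Distribution of the larger of the two numbers rolled: 1 w.p. 1/36, 2 w.p. 1/12, 3 w.p. 5/36, 4 w.p. 7/36, 5 w.p. 1/4, 6 w.p. 11/36
E[payout] = (1/36)·1 + (1/12)·2 + (5/36)·3 + (7/36)·4 + (1/4)·5 + (11/36)·6 = 161/36
Expected profit = 161/36 − 2 = 89/36 ≈ $2.47

$2.47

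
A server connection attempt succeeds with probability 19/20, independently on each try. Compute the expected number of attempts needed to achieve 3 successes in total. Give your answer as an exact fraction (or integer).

60/19

By linearity (sum of 3 independent geometric waits), E[trials] = 3/p = 3/(19/20) = 60/19.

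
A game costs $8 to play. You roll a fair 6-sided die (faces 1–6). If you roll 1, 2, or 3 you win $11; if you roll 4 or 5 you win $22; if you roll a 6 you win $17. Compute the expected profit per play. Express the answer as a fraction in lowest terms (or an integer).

E[payout] = (1/2)·11 + (1/6)·17 + (1/3)·22 = 47/3
Expected profit = 47/3 − 8 = 23/3

23/3 dollars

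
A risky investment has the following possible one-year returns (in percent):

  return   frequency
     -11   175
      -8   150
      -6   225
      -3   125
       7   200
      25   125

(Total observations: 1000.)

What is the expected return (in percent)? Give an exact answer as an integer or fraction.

Total = 1000, so P(return=-11) = 175/1000, etc.
E[X] = (7/40)·(-11) + (3/20)·(-8) + (9/40)·(-6) + (1/8)·(-3) + (1/5)·7 + (1/8)·25
     = -13/40

-13/40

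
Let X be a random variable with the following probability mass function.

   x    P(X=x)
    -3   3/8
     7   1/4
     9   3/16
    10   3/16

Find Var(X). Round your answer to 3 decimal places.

32.027

E[X] = (3/8)·(-3) + (1/4)·7 + (3/16)·9 + (3/16)·10 = 67/16
E[X²] = (3/8)·9 + (1/4)·49 + (3/16)·81 + (3/16)·100 = 793/16
Var(X) = 793/16 − (67/16)² = 8199/256 ≈ 32.027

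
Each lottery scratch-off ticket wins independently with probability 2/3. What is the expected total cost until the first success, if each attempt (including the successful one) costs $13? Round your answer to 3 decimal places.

$19.500

E[#attempts] = 1/p = 3/2; E[cost] = 13·3/2 = 39/2.
≈ 19.500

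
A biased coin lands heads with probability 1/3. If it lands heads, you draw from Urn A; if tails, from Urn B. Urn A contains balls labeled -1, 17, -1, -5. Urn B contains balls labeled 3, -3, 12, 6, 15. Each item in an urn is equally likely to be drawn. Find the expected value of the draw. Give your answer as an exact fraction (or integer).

E[X | Urn A] = (-1 + 17 − 1 − 5)/4 = 5/2
E[X | Urn B] = (3 − 3 + 12 + 6 + 15)/5 = 33/5
E[X] = (1/3)·5/2 + (2/3)·33/5 = 157/30

157/30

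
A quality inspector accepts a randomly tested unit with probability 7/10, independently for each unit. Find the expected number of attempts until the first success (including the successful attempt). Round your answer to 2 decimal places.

1.43

For a geometric distribution, E[trials] = 1/p = 1/(7/10) = 10/7.
≈ 1.43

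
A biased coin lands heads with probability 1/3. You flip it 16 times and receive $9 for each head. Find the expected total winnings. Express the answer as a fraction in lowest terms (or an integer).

$48

E[#heads] = 16·1/3 = 16/3 (linearity over flips).
E[winnings] = 9·16/3 = 48.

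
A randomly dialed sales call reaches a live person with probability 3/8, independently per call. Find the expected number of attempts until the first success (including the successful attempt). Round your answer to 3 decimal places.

2.667

For a geometric distribution, E[trials] = 1/p = 1/(3/8) = 8/3.
≈ 2.667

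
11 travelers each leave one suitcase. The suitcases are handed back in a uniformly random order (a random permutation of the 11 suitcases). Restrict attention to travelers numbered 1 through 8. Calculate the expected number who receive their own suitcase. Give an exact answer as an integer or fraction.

8/11

Let Xᵢ = 1 if person i gets their own suitcase. For each i, P(Xᵢ=1) = 1/11.
By linearity of expectation, E[X₁+…+X_8] = 8·(1/11) = 8/11.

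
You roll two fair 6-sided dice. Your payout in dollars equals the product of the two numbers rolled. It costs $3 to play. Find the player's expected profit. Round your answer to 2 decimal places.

$9.25

Distribution of the product of the two numbers rolled: 1 w.p. 1/36, 2 w.p. 1/18, 3 w.p. 1/18, 4 w.p. 1/12, 5 w.p. 1/18, 6 w.p. 1/9, …
E[payout] = (1/36)·1 + (1/18)·2 + (1/18)·3 + (1/12)·4 + (1/18)·5 + (1/9)·6 + (1/18)·8 + (1/36)·9 + (1/18)·10 + (1/9)·12 + (1/18)·15 + (1/36)·16 + (1/18)·18 + (1/18)·20 + (1/18)·24 + (1/36)·25 + (1/18)·30 + (1/36)·36 = 49/4
Expected profit = 49/4 − 3 = 37/4 ≈ $9.25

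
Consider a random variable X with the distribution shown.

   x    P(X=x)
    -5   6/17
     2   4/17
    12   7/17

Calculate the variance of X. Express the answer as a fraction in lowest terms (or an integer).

E[X] = (6/17)·(-5) + (4/17)·2 + (7/17)·12 = 62/17
E[X²] = (6/17)·25 + (4/17)·4 + (7/17)·144 = 1174/17
Var(X) = 1174/17 − (62/17)² = 16114/289

16114/289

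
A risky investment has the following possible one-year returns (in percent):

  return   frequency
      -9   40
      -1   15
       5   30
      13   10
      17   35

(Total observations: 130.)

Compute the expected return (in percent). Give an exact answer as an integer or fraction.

50/13

Total = 130, so P(return=-9) = 40/130, etc.
E[X] = (4/13)·(-9) + (3/26)·(-1) + (3/13)·5 + (1/13)·13 + (7/26)·17
     = 50/13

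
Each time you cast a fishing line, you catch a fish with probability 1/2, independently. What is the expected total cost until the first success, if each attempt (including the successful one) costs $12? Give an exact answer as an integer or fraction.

E[#attempts] = 1/p = 2; E[cost] = 12·2 = 24.

$24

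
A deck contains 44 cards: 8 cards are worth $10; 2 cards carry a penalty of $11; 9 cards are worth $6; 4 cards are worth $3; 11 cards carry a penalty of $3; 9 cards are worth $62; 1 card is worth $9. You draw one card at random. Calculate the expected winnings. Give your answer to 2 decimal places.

$14.95

E[payout] = (8/44)·10 + (2/44)·(-11) + (9/44)·6 + (4/44)·3 + (11/44)·(-3) + (9/44)·62 + (1/44)·9 = 329/22
≈ $14.95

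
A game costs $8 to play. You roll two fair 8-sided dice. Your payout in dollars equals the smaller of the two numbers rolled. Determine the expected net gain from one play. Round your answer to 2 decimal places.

Distribution of the smaller of the two numbers rolled: 1 w.p. 15/64, 2 w.p. 13/64, 3 w.p. 11/64, 4 w.p. 9/64, 5 w.p. 7/64, 6 w.p. 5/64, …
E[payout] = (15/64)·1 + (13/64)·2 + (11/64)·3 + (9/64)·4 + (7/64)·5 + (5/64)·6 + (3/64)·7 + (1/64)·8 = 51/16
Expected profit = 51/16 − 8 = -77/16 ≈ -$4.81

-$4.81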